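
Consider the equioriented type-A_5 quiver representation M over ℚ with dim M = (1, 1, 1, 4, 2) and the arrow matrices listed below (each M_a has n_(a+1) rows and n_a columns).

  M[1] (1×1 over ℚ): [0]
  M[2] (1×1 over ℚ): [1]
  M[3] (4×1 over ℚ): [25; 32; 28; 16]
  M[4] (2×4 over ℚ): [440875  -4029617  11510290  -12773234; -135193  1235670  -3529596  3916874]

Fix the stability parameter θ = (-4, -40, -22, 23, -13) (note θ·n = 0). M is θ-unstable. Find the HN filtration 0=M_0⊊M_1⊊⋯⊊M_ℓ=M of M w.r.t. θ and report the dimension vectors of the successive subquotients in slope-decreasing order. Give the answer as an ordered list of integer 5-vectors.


Barcode: M ≅ I[1,1], I[2,5], I[4,4]^2, I[4,5]. HN layers by μ_θ (5 steps, strictly decreasing):
  μ^(1)=23; μ^(2)=5; μ^(3)=-4; μ^(4)=-22; μ^(5)=-40

((0, 0, 0, 2, 0); (0, 0, 0, 2, 2); (1, 0, 0, 0, 0); (0, 0, 1, 0, 0); (0, 1, 0, 0, 0))


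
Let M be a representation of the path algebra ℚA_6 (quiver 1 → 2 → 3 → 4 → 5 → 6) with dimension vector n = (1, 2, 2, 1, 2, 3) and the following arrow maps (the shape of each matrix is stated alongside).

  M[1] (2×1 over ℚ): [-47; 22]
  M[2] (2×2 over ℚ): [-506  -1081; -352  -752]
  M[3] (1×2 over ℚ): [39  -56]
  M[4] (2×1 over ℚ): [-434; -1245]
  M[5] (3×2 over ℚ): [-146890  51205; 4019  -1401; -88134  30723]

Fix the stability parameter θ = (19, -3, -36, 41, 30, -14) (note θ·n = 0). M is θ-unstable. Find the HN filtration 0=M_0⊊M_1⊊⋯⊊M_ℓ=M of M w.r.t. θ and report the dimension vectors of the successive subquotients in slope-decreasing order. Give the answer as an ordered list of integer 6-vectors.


Interval decomposition of M: I[1,2], I[2,6], I[3,3], I[5,6], I[6,6].
HN type (ℓ=5): μ^(1)=19; μ^(2)=8; μ^(3)=-14; μ^(4)=-39/2; μ^(5)=-36

((0, 0, 0, 1, 1, 1); (1, 1, 0, 0, 1, 1); (0, 0, 0, 0, 0, 1); (0, 1, 1, 0, 0, 0); (0, 0, 1, 0, 0, 0))


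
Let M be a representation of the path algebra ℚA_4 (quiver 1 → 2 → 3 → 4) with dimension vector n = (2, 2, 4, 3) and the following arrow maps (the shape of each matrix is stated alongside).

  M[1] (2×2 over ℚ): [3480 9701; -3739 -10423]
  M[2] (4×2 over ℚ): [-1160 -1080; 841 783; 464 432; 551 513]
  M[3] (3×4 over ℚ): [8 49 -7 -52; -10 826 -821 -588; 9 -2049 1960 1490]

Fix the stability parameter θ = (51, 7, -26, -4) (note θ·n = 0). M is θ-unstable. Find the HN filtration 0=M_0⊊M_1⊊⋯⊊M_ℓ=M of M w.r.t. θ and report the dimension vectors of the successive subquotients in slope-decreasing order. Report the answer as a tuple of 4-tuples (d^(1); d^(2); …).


Interval decomposition of M: I[1,2], I[1,4], I[3,3], I[3,4]^2.
HN type (ℓ=4): μ^(1)=29; μ^(2)=7; μ^(3)=-4; μ^(4)=-26

((1, 1, 0, 0); (1, 1, 1, 1); (0, 0, 0, 2); (0, 0, 3, 0))


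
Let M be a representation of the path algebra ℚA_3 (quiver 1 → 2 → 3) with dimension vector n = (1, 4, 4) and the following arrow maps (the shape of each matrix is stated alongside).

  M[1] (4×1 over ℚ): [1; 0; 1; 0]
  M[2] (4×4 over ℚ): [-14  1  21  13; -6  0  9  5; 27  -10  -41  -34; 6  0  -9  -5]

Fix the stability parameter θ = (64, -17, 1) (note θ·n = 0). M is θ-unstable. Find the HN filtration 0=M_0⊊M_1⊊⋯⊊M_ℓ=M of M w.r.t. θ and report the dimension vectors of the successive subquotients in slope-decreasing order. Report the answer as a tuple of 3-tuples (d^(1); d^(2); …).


Barcode: M ≅ I[1,3], I[2,2], I[2,3]^2, I[3,3]. HN layers by μ_θ (3 steps, strictly decreasing):
  μ^(1)=16; μ^(2)=1; μ^(3)=-17

((1, 1, 1); (0, 0, 3); (0, 3, 0))


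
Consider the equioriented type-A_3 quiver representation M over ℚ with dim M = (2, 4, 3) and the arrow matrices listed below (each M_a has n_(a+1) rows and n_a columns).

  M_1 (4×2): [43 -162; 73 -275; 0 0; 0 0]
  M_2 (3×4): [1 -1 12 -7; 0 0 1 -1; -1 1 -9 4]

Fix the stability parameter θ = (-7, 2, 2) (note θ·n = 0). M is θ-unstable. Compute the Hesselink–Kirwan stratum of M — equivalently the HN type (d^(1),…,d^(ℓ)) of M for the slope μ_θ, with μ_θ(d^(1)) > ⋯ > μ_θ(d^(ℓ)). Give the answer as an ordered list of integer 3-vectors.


Via rank(M_{q-1}∘⋯∘M_p): M ≅ I[1,2], I[1,3], I[2,2], I[2,3], I[3,3].
μ_θ-semistable layers: μ^(1)=2; μ^(2)=-7

((0, 4, 3); (2, 0, 0))


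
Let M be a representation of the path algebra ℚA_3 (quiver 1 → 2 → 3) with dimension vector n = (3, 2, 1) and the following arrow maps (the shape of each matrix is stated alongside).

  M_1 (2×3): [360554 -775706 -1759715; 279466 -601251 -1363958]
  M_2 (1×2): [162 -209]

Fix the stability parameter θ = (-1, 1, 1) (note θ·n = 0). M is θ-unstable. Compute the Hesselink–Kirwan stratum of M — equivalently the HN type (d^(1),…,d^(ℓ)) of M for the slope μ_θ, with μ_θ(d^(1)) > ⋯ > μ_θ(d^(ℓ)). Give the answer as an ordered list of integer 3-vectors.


Barcode: M ≅ I[1,1], I[1,2], I[1,3]. HN layers by μ_θ (2 steps, strictly decreasing):
  μ^(1)=1; μ^(2)=-1

((0, 2, 1); (3, 0, 0))


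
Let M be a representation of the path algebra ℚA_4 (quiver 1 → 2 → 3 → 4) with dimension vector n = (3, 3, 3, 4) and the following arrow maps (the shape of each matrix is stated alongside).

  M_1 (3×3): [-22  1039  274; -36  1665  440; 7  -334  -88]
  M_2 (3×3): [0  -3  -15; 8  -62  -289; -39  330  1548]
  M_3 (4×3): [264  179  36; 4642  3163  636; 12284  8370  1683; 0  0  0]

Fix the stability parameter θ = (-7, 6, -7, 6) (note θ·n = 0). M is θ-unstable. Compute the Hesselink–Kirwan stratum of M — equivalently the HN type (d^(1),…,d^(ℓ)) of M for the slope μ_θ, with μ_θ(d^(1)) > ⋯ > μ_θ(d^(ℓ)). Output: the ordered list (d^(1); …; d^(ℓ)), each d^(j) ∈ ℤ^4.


Barcode: M ≅ I[1,4]^3, I[4,4]. HN layers by μ_θ (3 steps, strictly decreasing):
  μ^(1)=6; μ^(2)=-1/2; μ^(3)=-7

((0, 0, 0, 4); (0, 3, 3, 0); (3, 0, 0, 0))


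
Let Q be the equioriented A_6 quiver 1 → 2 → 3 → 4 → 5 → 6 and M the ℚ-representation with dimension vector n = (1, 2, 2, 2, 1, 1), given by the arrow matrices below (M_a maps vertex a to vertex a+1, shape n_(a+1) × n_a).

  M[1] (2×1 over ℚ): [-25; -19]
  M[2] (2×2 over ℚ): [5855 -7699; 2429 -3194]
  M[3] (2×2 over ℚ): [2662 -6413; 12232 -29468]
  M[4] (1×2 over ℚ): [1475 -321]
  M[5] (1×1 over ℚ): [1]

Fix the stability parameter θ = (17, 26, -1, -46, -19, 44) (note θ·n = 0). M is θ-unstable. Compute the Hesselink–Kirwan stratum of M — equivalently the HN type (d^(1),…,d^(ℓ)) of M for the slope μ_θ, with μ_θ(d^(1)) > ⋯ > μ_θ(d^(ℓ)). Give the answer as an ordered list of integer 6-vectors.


Interval decomposition of M: I[1,6], I[2,3], I[4,4].
HN type (ℓ=4): μ^(1)=44; μ^(2)=25/2; μ^(3)=-23/5; μ^(4)=-46

((0, 0, 0, 0, 0, 1); (0, 1, 1, 0, 0, 0); (1, 1, 1, 1, 1, 0); (0, 0, 0, 1, 0, 0))


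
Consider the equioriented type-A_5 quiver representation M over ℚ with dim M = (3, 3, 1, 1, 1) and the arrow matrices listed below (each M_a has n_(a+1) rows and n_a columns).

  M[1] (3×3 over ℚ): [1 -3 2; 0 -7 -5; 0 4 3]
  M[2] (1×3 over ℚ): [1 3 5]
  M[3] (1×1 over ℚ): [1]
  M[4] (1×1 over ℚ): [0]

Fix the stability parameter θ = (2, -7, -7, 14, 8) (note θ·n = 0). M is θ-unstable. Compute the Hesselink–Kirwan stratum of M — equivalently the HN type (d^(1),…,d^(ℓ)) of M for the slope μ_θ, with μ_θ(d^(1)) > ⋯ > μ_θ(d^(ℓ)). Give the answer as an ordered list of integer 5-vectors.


Barcode: M ≅ I[1,2]^2, I[1,4], I[5,5]. HN layers by μ_θ (4 steps, strictly decreasing):
  μ^(1)=14; μ^(2)=8; μ^(3)=-5/2; μ^(4)=-4

((0, 0, 0, 1, 0); (0, 0, 0, 0, 1); (2, 2, 0, 0, 0); (1, 1, 1, 0, 0))


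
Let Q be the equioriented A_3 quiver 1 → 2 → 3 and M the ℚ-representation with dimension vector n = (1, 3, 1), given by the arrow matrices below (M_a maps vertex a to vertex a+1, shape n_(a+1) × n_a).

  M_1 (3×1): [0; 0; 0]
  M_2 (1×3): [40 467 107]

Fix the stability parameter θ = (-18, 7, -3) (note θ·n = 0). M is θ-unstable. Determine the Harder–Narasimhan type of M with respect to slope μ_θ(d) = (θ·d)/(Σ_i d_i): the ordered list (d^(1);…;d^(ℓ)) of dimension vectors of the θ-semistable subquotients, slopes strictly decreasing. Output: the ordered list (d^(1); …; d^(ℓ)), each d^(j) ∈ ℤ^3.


Barcode: M ≅ I[1,1], I[2,2]^2, I[2,3]. HN layers by μ_θ (3 steps, strictly decreasing):
  μ^(1)=7; μ^(2)=2; μ^(3)=-18

((0, 2, 0); (0, 1, 1); (1, 0, 0))


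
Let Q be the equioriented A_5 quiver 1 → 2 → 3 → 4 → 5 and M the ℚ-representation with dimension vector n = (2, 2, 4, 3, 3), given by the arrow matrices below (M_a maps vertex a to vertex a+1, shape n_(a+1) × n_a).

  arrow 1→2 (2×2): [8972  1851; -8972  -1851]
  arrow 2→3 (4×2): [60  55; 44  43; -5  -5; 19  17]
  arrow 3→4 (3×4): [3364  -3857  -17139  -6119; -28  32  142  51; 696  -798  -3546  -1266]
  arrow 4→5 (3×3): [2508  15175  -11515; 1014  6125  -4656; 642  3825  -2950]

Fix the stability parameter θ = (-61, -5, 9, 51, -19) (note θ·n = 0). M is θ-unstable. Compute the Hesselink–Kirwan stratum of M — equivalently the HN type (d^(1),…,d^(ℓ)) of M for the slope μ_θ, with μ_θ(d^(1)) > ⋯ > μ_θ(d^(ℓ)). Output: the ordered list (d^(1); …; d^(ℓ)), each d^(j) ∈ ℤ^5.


Interval decomposition of M: I[1,1], I[1,4], I[2,5], I[3,3]^2, I[4,5], I[5,5].
HN type (ℓ=6): μ^(1)=51; μ^(2)=16; μ^(3)=9; μ^(4)=-5; μ^(5)=-19; μ^(6)=-61

((0, 0, 0, 1, 0); (0, 0, 0, 2, 2); (0, 0, 4, 0, 0); (0, 2, 0, 0, 0); (0, 0, 0, 0, 1); (2, 0, 0, 0, 0))


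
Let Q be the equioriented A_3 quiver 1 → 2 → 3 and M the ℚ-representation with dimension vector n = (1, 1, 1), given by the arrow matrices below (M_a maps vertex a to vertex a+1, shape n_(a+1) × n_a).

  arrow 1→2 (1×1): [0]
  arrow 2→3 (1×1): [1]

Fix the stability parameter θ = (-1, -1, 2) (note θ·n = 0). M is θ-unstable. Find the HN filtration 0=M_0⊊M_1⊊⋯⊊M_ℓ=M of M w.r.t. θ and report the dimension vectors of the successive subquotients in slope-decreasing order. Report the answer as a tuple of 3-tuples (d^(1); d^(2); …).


Via rank(M_{q-1}∘⋯∘M_p): M ≅ I[1,1], I[2,3].
μ_θ-semistable layers: μ^(1)=2; μ^(2)=-1

((0, 0, 1); (1, 1, 0))


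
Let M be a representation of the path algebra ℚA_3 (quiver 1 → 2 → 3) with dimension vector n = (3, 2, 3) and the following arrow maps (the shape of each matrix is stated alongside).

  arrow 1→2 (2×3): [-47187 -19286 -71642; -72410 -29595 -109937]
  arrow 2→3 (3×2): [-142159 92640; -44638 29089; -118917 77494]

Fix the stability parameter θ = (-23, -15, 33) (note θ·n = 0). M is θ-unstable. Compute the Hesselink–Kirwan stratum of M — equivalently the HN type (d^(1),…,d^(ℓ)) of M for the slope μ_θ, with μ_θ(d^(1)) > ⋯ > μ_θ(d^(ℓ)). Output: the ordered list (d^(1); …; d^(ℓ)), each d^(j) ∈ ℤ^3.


Interval decomposition of M: I[1,1], I[1,3]^2, I[3,3].
HN type (ℓ=3): μ^(1)=33; μ^(2)=-15; μ^(3)=-23

((0, 0, 3); (0, 2, 0); (3, 0, 0))


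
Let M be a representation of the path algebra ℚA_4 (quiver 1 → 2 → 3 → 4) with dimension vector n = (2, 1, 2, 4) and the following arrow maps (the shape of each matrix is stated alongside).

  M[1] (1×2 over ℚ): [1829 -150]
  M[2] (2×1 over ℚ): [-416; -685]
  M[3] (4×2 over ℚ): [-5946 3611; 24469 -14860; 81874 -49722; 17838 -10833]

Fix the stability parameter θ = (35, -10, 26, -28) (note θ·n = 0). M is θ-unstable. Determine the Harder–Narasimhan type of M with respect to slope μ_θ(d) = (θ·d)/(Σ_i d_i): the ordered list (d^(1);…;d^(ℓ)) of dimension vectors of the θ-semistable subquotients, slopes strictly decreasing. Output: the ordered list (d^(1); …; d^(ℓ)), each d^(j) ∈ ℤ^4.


Interval decomposition of M: I[1,1], I[1,4], I[3,4], I[4,4]^2.
HN type (ℓ=4): μ^(1)=35; μ^(2)=23/4; μ^(3)=-1; μ^(4)=-28

((1, 0, 0, 0); (1, 1, 1, 1); (0, 0, 1, 1); (0, 0, 0, 2))


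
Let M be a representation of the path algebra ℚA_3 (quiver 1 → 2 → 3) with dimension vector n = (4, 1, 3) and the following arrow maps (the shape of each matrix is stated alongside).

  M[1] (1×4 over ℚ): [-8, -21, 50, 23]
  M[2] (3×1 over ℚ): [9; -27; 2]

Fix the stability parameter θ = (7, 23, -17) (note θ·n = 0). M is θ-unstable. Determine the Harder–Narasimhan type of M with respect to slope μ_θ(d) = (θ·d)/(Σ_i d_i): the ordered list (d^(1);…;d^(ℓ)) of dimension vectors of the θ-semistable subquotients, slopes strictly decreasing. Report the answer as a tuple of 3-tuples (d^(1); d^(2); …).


Interval decomposition of M: I[1,1]^3, I[1,3], I[3,3]^2.
HN type (ℓ=3): μ^(1)=7; μ^(2)=13/3; μ^(3)=-17

((3, 0, 0); (1, 1, 1); (0, 0, 2))


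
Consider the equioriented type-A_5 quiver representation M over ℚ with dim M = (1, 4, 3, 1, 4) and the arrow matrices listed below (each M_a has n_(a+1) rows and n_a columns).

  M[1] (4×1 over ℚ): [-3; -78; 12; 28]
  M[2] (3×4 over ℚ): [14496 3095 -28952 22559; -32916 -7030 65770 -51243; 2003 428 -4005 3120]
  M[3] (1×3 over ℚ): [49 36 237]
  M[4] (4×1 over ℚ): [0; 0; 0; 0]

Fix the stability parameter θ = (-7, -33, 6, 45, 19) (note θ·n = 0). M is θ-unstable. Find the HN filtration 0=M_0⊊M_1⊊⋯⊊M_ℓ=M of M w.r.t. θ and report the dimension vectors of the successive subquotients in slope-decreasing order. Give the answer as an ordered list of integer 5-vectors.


Barcode: M ≅ I[1,4], I[2,2], I[2,3]^2, I[5,5]^4. HN layers by μ_θ (5 steps, strictly decreasing):
  μ^(1)=45; μ^(2)=19; μ^(3)=6; μ^(4)=-20; μ^(5)=-33

((0, 0, 0, 1, 0); (0, 0, 0, 0, 4); (0, 0, 3, 0, 0); (1, 1, 0, 0, 0); (0, 3, 0, 0, 0))


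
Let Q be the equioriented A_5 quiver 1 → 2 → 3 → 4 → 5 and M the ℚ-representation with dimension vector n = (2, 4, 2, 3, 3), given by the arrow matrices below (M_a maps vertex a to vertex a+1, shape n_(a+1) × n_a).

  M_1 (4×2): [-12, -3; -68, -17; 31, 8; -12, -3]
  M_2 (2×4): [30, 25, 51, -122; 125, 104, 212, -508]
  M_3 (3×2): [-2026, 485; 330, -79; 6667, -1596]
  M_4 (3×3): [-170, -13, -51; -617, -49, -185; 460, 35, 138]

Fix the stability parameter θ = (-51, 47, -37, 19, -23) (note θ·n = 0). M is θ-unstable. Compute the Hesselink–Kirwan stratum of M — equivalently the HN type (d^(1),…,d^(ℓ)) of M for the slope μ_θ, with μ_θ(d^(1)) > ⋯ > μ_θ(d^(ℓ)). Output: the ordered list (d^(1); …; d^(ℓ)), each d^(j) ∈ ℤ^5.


Via rank(M_{q-1}∘⋯∘M_p): M ≅ I[1,5]^2, I[2,2]^2, I[4,5].
μ_θ-semistable layers: μ^(1)=47; μ^(2)=3/2; μ^(3)=-2; μ^(4)=-51

((0, 2, 0, 0, 0); (0, 2, 2, 2, 2); (0, 0, 0, 1, 1); (2, 0, 0, 0, 0))


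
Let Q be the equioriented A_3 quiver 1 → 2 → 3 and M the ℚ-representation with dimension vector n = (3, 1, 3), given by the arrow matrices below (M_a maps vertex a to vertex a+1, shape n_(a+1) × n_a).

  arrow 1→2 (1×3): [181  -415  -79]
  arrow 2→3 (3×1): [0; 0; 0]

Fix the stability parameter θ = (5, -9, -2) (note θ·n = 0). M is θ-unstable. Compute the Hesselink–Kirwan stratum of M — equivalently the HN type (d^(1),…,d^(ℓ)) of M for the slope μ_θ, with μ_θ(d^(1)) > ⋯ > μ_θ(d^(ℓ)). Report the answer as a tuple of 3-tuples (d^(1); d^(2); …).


Barcode: M ≅ I[1,1]^2, I[1,2], I[3,3]^3. HN layers by μ_θ (2 steps, strictly decreasing):
  μ^(1)=5; μ^(2)=-2

((2, 0, 0); (1, 1, 3))


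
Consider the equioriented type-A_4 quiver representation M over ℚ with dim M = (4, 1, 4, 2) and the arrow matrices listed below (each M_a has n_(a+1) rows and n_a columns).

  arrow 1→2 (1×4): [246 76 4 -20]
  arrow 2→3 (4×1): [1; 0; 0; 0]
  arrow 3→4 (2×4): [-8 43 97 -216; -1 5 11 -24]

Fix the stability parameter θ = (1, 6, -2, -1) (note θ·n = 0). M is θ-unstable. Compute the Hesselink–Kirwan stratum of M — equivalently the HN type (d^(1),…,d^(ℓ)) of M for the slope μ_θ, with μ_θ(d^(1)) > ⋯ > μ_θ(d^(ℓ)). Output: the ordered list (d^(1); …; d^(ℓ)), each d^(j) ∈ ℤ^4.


Barcode: M ≅ I[1,1]^3, I[1,4], I[3,3]^2, I[3,4]. HN layers by μ_θ (3 steps, strictly decreasing):
  μ^(1)=1; μ^(2)=-1; μ^(3)=-2

((4, 1, 1, 1); (0, 0, 0, 1); (0, 0, 3, 0))


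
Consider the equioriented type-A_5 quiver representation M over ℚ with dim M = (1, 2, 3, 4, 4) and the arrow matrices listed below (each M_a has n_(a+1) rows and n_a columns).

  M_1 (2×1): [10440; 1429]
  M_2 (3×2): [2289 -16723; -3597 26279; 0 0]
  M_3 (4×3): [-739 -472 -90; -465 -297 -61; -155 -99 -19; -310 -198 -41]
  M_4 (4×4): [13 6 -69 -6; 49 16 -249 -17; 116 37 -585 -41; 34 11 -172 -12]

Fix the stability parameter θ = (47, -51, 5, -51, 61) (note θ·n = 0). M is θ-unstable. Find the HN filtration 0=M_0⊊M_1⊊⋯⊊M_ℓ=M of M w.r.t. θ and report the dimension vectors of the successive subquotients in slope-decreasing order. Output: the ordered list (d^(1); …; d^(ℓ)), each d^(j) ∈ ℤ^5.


Barcode: M ≅ I[1,5], I[2,2], I[3,5]^2, I[4,5]. HN layers by μ_θ (4 steps, strictly decreasing):
  μ^(1)=61; μ^(2)=-25/2; μ^(3)=-23; μ^(4)=-51

((0, 0, 0, 0, 4); (1, 1, 1, 1, 0); (0, 0, 2, 2, 0); (0, 1, 0, 1, 0))


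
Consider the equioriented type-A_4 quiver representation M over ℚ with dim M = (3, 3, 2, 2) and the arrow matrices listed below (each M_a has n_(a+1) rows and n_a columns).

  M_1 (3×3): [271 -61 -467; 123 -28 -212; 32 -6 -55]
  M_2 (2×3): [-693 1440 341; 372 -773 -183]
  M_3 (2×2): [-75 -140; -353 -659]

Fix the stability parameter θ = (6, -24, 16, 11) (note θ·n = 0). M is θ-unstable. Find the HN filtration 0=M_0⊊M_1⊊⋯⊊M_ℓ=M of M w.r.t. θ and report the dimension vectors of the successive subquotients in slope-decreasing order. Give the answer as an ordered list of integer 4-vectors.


Interval decomposition of M: I[1,2], I[1,4]^2.
HN type (ℓ=2): μ^(1)=27/2; μ^(2)=-9

((0, 0, 2, 2); (3, 3, 0, 0))


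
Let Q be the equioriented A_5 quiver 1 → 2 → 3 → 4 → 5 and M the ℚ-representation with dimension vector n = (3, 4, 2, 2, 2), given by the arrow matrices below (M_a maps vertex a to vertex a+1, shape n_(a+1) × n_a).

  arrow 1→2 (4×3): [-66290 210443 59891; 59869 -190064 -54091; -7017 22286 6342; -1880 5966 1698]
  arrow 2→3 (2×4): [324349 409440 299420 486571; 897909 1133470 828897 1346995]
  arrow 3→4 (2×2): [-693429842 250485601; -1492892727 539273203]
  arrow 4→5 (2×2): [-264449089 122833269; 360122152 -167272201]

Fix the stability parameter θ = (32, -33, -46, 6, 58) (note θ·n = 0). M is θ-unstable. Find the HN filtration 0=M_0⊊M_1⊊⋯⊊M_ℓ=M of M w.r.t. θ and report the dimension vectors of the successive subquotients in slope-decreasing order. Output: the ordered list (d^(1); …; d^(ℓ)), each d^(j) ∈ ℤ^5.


Via rank(M_{q-1}∘⋯∘M_p): M ≅ I[1,2], I[1,5]^2, I[2,2].
μ_θ-semistable layers: μ^(1)=58; μ^(2)=6; μ^(3)=-1/2; μ^(4)=-47/3; μ^(5)=-33

((0, 0, 0, 0, 2); (0, 0, 0, 2, 0); (1, 1, 0, 0, 0); (2, 2, 2, 0, 0); (0, 1, 0, 0, 0))


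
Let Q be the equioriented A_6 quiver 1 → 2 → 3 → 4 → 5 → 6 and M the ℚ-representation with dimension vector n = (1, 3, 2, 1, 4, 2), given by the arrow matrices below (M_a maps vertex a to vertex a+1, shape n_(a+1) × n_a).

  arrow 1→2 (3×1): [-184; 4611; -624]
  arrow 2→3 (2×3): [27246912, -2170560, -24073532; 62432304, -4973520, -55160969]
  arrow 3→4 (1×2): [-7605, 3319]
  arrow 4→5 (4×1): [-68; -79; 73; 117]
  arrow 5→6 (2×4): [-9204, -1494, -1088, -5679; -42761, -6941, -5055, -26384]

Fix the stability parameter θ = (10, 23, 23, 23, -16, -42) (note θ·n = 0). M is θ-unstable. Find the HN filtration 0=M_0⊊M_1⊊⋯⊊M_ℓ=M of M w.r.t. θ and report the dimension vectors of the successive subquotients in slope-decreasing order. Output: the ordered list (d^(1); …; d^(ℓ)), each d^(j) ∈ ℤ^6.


Barcode: M ≅ I[1,2], I[2,2], I[2,6], I[3,3], I[5,5]^2, I[5,6]. HN layers by μ_θ (5 steps, strictly decreasing):
  μ^(1)=23; μ^(2)=10; μ^(3)=11/5; μ^(4)=-16; μ^(5)=-29

((0, 2, 1, 0, 0, 0); (1, 0, 0, 0, 0, 0); (0, 1, 1, 1, 1, 1); (0, 0, 0, 0, 2, 0); (0, 0, 0, 0, 1, 1))


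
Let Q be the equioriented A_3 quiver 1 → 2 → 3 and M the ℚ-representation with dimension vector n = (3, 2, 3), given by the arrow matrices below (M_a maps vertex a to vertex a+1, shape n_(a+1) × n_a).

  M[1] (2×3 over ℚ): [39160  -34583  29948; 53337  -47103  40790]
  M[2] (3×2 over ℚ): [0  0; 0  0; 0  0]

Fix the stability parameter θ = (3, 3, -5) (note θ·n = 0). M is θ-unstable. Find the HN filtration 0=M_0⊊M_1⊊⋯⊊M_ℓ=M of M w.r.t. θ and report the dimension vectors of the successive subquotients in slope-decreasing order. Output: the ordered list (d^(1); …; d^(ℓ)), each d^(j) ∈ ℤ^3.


Via rank(M_{q-1}∘⋯∘M_p): M ≅ I[1,1], I[1,2]^2, I[3,3]^3.
μ_θ-semistable layers: μ^(1)=3; μ^(2)=-5

((3, 2, 0); (0, 0, 3))


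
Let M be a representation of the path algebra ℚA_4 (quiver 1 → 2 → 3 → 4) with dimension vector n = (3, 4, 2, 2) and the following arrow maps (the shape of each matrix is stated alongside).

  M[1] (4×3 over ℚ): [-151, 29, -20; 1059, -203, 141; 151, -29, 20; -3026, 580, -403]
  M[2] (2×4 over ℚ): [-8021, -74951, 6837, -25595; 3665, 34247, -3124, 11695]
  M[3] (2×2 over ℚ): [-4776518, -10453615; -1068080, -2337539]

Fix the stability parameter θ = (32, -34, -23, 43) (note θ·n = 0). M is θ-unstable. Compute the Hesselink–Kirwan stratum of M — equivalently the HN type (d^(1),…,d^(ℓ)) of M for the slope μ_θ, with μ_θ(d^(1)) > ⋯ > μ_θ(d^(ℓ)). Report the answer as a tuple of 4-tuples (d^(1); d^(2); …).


Via rank(M_{q-1}∘⋯∘M_p): M ≅ I[1,1], I[1,4]^2, I[2,2]^2.
μ_θ-semistable layers: μ^(1)=43; μ^(2)=32; μ^(3)=-25/3; μ^(4)=-34

((0, 0, 0, 2); (1, 0, 0, 0); (2, 2, 2, 0); (0, 2, 0, 0))


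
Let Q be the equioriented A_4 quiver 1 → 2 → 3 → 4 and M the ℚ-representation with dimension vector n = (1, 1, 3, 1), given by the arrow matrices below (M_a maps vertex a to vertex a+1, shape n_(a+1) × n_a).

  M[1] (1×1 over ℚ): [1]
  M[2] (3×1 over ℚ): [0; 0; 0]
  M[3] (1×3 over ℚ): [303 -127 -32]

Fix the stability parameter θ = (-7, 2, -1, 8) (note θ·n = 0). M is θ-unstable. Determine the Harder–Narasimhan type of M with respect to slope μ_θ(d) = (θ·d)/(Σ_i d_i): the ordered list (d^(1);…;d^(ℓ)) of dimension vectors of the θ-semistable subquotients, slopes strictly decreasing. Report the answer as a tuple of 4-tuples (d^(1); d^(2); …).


Interval decomposition of M: I[1,2], I[3,3]^2, I[3,4].
HN type (ℓ=4): μ^(1)=8; μ^(2)=2; μ^(3)=-1; μ^(4)=-7

((0, 0, 0, 1); (0, 1, 0, 0); (0, 0, 3, 0); (1, 0, 0, 0))


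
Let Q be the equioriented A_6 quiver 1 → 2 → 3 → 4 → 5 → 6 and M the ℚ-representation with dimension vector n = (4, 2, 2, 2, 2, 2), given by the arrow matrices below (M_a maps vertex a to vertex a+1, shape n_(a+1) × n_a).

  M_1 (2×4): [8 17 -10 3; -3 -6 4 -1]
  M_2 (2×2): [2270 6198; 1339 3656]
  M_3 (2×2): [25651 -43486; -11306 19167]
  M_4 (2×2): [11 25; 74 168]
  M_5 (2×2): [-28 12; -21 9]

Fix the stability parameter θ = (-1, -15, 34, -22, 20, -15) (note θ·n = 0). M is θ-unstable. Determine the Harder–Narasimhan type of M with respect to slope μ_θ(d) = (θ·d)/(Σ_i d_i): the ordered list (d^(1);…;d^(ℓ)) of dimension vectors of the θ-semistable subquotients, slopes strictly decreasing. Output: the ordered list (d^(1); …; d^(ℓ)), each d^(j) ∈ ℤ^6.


Interval decomposition of M: I[1,1]^2, I[1,5], I[1,6], I[6,6].
HN type (ℓ=6): μ^(1)=20; μ^(2)=6; μ^(3)=17/4; μ^(4)=-1; μ^(5)=-8; μ^(6)=-15

((0, 0, 0, 0, 1, 0); (0, 0, 1, 1, 0, 0); (0, 0, 1, 1, 1, 1); (2, 0, 0, 0, 0, 0); (2, 2, 0, 0, 0, 0); (0, 0, 0, 0, 0, 1))


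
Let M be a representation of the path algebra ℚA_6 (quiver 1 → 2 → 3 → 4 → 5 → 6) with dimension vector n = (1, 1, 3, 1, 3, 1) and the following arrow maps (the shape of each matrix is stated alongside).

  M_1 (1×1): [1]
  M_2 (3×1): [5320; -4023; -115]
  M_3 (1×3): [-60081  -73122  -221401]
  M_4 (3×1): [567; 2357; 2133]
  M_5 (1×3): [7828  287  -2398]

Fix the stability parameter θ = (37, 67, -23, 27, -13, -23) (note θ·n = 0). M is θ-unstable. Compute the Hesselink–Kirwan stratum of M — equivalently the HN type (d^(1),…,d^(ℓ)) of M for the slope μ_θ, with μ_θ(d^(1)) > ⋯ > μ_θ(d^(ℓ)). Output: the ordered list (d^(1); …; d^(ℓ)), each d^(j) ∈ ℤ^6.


Barcode: M ≅ I[1,6], I[3,3]^2, I[5,5]^2. HN layers by μ_θ (3 steps, strictly decreasing):
  μ^(1)=12; μ^(2)=-13; μ^(3)=-23

((1, 1, 1, 1, 1, 1); (0, 0, 0, 0, 2, 0); (0, 0, 2, 0, 0, 0))


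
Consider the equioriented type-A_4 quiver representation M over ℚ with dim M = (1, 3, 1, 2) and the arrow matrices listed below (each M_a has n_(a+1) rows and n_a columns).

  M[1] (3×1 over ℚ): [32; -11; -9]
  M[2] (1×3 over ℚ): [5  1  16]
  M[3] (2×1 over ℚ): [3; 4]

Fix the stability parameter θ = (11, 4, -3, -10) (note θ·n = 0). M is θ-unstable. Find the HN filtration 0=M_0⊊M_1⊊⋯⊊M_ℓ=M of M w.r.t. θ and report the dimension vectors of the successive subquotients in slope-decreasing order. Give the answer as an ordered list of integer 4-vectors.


Via rank(M_{q-1}∘⋯∘M_p): M ≅ I[1,4], I[2,2]^2, I[4,4].
μ_θ-semistable layers: μ^(1)=4; μ^(2)=1/2; μ^(3)=-10

((0, 2, 0, 0); (1, 1, 1, 1); (0, 0, 0, 1))


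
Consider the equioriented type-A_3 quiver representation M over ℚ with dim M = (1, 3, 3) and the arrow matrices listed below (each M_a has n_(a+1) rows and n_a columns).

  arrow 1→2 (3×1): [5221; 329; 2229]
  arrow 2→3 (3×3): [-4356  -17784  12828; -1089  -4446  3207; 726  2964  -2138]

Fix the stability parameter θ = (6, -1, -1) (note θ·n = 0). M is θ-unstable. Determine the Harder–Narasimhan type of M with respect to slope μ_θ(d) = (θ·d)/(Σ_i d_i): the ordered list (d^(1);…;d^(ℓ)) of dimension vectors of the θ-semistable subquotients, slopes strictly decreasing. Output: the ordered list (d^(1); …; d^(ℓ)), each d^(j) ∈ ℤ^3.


Barcode: M ≅ I[1,2], I[2,2], I[2,3], I[3,3]^2. HN layers by μ_θ (2 steps, strictly decreasing):
  μ^(1)=5/2; μ^(2)=-1

((1, 1, 0); (0, 2, 3))


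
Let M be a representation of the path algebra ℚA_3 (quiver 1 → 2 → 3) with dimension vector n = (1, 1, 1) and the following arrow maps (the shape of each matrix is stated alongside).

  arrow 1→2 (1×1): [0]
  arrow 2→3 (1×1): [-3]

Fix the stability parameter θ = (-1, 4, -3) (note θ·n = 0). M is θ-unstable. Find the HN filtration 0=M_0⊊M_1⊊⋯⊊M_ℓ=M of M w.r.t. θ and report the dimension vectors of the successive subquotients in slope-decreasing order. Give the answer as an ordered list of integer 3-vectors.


Interval decomposition of M: I[1,1], I[2,3].
HN type (ℓ=2): μ^(1)=1/2; μ^(2)=-1

((0, 1, 1); (1, 0, 0))


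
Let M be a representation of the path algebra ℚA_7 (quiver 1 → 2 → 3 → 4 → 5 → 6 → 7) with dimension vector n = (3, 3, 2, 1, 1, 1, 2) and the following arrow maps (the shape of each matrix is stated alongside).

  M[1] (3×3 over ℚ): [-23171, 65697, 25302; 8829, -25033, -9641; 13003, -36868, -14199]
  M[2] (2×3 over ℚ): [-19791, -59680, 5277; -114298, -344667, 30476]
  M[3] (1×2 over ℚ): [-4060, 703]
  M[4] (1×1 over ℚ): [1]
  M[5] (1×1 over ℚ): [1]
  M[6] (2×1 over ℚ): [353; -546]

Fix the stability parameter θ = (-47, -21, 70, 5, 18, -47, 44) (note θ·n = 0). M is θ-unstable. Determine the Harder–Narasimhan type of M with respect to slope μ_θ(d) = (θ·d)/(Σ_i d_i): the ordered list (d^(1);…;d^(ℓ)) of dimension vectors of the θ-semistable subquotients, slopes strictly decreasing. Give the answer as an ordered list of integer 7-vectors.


Barcode: M ≅ I[1,2], I[1,3], I[1,7], I[7,7]. HN layers by μ_θ (5 steps, strictly decreasing):
  μ^(1)=70; μ^(2)=44; μ^(3)=23/2; μ^(4)=-21; μ^(5)=-47

((0, 0, 1, 0, 0, 0, 0); (0, 0, 0, 0, 0, 0, 2); (0, 0, 1, 1, 1, 1, 0); (0, 3, 0, 0, 0, 0, 0); (3, 0, 0, 0, 0, 0, 0))


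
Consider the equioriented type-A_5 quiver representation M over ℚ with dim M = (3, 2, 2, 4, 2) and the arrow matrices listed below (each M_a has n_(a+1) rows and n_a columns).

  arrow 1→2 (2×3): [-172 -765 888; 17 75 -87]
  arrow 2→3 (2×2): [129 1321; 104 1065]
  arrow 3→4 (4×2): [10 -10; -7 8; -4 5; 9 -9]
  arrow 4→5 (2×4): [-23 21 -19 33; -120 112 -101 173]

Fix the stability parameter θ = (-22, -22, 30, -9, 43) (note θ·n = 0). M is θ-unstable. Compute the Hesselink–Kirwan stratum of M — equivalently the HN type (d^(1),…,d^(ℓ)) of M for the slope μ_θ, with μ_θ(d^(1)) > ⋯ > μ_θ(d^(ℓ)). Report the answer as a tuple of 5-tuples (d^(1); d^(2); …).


Interval decomposition of M: I[1,1], I[1,5]^2, I[4,4]^2.
HN type (ℓ=4): μ^(1)=43; μ^(2)=21/2; μ^(3)=-9; μ^(4)=-22

((0, 0, 0, 0, 2); (0, 0, 2, 2, 0); (0, 0, 0, 2, 0); (3, 2, 0, 0, 0))


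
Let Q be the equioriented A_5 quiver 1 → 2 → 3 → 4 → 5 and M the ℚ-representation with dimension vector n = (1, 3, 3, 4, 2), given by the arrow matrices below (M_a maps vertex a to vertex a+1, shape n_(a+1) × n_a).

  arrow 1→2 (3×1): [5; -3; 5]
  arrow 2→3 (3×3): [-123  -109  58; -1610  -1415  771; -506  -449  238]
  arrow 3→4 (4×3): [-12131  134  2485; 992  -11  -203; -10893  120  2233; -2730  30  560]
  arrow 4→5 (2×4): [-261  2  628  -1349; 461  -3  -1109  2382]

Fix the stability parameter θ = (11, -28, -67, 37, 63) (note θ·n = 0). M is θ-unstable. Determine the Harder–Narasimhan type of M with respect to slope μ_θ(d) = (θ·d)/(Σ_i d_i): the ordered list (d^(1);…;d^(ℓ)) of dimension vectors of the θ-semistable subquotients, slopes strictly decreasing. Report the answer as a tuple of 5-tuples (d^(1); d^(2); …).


Interval decomposition of M: I[1,5], I[2,3], I[2,5], I[4,4]^2.
HN type (ℓ=4): μ^(1)=63; μ^(2)=37; μ^(3)=-28; μ^(4)=-95/2

((0, 0, 0, 0, 2); (0, 0, 0, 4, 0); (1, 1, 1, 0, 0); (0, 2, 2, 0, 0))


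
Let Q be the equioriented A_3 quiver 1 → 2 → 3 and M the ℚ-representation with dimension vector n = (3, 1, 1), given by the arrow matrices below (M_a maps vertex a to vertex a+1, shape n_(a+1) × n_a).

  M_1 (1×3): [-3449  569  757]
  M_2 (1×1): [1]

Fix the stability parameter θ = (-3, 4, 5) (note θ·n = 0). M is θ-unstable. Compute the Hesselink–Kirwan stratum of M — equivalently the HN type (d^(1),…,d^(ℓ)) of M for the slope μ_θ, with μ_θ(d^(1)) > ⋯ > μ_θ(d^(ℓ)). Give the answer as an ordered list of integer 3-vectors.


Via rank(M_{q-1}∘⋯∘M_p): M ≅ I[1,1]^2, I[1,3].
μ_θ-semistable layers: μ^(1)=5; μ^(2)=4; μ^(3)=-3

((0, 0, 1); (0, 1, 0); (3, 0, 0))


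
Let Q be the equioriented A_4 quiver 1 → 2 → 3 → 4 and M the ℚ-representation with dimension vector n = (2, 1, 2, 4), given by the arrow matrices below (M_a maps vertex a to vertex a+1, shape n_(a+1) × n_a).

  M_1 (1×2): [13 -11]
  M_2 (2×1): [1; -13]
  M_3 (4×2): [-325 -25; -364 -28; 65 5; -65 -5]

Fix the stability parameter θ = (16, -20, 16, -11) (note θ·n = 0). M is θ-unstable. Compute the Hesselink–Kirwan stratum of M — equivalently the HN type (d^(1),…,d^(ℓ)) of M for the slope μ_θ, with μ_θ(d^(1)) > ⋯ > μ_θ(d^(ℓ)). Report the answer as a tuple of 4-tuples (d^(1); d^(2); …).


Barcode: M ≅ I[1,1], I[1,3], I[3,4], I[4,4]^3. HN layers by μ_θ (4 steps, strictly decreasing):
  μ^(1)=16; μ^(2)=5/2; μ^(3)=-2; μ^(4)=-11

((1, 0, 1, 0); (0, 0, 1, 1); (1, 1, 0, 0); (0, 0, 0, 3))


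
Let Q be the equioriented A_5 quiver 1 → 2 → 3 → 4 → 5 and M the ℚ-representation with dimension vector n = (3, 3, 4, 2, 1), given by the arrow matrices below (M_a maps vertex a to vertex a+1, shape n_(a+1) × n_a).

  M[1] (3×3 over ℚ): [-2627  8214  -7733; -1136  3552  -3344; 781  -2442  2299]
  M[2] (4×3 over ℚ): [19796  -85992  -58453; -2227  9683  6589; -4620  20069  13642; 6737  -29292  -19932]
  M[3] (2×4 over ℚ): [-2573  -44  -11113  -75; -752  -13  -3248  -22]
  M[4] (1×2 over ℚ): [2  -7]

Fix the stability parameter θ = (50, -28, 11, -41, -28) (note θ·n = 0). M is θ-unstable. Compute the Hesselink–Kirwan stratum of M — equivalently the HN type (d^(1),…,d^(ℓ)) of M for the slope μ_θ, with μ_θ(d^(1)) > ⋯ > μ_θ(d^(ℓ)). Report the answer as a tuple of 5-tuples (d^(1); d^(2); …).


Via rank(M_{q-1}∘⋯∘M_p): M ≅ I[1,1]^2, I[1,3], I[2,4], I[2,5], I[3,3].
μ_θ-semistable layers: μ^(1)=50; μ^(2)=11; μ^(3)=-15; μ^(4)=-58/3; μ^(5)=-28

((2, 0, 0, 0, 0); (1, 1, 2, 0, 0); (0, 0, 1, 1, 0); (0, 0, 1, 1, 1); (0, 2, 0, 0, 0))


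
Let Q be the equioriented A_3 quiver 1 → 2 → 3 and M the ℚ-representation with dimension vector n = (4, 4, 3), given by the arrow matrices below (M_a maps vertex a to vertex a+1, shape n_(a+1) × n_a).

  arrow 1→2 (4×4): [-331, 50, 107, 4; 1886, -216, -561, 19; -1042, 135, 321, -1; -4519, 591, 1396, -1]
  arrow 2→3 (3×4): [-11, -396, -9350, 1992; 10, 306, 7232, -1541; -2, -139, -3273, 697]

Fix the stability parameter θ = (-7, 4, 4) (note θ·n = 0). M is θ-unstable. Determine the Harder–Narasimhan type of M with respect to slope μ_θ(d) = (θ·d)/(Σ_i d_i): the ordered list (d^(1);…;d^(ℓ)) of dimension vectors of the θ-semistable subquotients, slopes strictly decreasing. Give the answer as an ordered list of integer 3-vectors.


Via rank(M_{q-1}∘⋯∘M_p): M ≅ I[1,2], I[1,3]^3.
μ_θ-semistable layers: μ^(1)=4; μ^(2)=-7

((0, 4, 3); (4, 0, 0))


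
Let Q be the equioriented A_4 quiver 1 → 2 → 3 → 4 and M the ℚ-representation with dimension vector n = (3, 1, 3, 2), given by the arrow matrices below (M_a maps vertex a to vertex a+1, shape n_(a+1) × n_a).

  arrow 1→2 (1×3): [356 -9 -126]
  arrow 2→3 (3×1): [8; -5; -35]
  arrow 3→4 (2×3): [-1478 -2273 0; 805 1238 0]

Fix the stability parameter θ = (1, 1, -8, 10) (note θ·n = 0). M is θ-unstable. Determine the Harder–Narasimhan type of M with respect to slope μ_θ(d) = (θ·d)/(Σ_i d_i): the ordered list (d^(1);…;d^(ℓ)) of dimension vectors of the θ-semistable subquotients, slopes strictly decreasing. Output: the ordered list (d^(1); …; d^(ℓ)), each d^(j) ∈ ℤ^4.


Via rank(M_{q-1}∘⋯∘M_p): M ≅ I[1,1]^2, I[1,4], I[3,3], I[3,4].
μ_θ-semistable layers: μ^(1)=10; μ^(2)=1; μ^(3)=-2; μ^(4)=-8

((0, 0, 0, 2); (2, 0, 0, 0); (1, 1, 1, 0); (0, 0, 2, 0))


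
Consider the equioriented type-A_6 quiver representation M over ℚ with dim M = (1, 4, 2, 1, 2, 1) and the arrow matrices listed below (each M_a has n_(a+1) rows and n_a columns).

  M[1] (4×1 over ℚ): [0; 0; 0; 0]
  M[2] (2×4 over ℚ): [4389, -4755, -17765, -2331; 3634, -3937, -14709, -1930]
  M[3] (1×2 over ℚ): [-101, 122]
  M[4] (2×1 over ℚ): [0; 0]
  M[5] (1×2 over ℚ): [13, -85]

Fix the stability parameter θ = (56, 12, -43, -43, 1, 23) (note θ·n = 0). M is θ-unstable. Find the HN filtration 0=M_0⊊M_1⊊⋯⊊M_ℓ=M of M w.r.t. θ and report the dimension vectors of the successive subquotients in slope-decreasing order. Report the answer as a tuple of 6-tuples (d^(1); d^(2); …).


Via rank(M_{q-1}∘⋯∘M_p): M ≅ I[1,1], I[2,2]^2, I[2,3], I[2,4], I[5,5], I[5,6].
μ_θ-semistable layers: μ^(1)=56; μ^(2)=23; μ^(3)=12; μ^(4)=1; μ^(5)=-31/2; μ^(6)=-74/3

((1, 0, 0, 0, 0, 0); (0, 0, 0, 0, 0, 1); (0, 2, 0, 0, 0, 0); (0, 0, 0, 0, 2, 0); (0, 1, 1, 0, 0, 0); (0, 1, 1, 1, 0, 0))


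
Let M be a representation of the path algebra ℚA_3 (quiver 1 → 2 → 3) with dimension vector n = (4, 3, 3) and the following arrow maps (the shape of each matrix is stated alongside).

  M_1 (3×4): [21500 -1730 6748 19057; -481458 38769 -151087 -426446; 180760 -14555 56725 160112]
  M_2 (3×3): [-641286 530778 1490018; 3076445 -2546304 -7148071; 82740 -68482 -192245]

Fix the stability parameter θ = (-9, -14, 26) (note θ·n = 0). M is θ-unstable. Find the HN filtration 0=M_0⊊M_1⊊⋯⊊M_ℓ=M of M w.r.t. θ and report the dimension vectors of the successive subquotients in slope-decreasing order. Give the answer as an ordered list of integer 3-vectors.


Via rank(M_{q-1}∘⋯∘M_p): M ≅ I[1,1], I[1,3]^3.
μ_θ-semistable layers: μ^(1)=26; μ^(2)=-9; μ^(3)=-23/2

((0, 0, 3); (1, 0, 0); (3, 3, 0))


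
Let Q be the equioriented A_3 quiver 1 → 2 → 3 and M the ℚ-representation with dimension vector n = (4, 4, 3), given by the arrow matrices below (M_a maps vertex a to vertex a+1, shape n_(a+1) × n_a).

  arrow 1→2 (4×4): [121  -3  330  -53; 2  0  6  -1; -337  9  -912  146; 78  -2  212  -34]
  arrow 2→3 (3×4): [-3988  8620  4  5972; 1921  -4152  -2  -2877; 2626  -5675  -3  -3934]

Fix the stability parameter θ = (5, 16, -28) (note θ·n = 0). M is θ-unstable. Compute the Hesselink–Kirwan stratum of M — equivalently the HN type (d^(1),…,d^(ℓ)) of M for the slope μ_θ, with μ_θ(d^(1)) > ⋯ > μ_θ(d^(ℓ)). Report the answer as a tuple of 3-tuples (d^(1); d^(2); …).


Via rank(M_{q-1}∘⋯∘M_p): M ≅ I[1,1]^2, I[1,2], I[1,3], I[2,2], I[2,3], I[3,3].
μ_θ-semistable layers: μ^(1)=16; μ^(2)=5; μ^(3)=-7/3; μ^(4)=-6; μ^(5)=-28

((0, 2, 0); (3, 0, 0); (1, 1, 1); (0, 1, 1); (0, 0, 1))


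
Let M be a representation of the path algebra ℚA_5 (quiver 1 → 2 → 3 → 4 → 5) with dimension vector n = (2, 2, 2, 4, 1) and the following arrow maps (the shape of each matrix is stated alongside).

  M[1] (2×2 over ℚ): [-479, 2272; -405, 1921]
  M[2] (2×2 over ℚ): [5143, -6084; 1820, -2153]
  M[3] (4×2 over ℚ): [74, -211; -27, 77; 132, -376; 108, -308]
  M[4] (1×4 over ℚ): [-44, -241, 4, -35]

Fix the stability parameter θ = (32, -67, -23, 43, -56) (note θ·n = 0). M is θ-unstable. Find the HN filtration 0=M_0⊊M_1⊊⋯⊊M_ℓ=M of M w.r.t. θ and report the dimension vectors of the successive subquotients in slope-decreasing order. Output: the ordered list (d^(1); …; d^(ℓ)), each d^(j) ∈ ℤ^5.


Interval decomposition of M: I[1,4], I[1,5], I[4,4]^2.
HN type (ℓ=3): μ^(1)=43; μ^(2)=-13/2; μ^(3)=-58/3

((0, 0, 0, 3, 0); (0, 0, 0, 1, 1); (2, 2, 2, 0, 0))


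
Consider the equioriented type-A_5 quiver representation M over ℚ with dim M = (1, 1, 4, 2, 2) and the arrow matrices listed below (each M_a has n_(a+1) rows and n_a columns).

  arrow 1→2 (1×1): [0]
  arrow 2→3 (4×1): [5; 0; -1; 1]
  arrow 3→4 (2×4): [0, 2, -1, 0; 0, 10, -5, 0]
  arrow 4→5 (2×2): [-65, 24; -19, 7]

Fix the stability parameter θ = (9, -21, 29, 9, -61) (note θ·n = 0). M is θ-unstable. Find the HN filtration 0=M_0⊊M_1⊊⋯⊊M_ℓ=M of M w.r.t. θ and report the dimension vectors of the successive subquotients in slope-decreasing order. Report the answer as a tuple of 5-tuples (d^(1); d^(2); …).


Interval decomposition of M: I[1,1], I[2,5], I[3,3]^3, I[4,5].
HN type (ℓ=5): μ^(1)=29; μ^(2)=9; μ^(3)=-23/3; μ^(4)=-21; μ^(5)=-26

((0, 0, 3, 0, 0); (1, 0, 0, 0, 0); (0, 0, 1, 1, 1); (0, 1, 0, 0, 0); (0, 0, 0, 1, 1))


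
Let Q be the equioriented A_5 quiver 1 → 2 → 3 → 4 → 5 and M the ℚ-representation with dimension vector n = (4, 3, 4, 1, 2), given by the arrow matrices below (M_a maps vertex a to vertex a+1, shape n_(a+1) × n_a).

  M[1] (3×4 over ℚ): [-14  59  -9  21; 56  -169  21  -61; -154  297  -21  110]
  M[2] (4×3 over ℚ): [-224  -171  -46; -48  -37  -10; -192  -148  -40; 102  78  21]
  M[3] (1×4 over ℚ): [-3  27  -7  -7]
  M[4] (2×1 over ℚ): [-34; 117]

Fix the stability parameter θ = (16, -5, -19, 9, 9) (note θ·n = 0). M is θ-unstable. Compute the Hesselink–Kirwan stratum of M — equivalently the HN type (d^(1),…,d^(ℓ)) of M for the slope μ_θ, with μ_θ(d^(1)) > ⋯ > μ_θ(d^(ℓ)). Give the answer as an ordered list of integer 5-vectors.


Barcode: M ≅ I[1,1], I[1,2], I[1,3], I[1,5], I[3,3]^2, I[5,5]. HN layers by μ_θ (5 steps, strictly decreasing):
  μ^(1)=16; μ^(2)=9; μ^(3)=11/2; μ^(4)=-8/3; μ^(5)=-19

((1, 0, 0, 0, 0); (0, 0, 0, 1, 2); (1, 1, 0, 0, 0); (2, 2, 2, 0, 0); (0, 0, 2, 0, 0))


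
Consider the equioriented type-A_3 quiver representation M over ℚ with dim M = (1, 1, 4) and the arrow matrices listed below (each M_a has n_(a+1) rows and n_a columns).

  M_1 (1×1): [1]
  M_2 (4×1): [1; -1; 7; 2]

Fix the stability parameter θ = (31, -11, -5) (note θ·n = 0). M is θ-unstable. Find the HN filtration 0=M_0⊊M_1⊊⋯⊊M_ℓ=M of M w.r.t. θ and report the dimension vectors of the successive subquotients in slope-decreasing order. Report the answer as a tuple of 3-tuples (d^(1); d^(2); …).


Barcode: M ≅ I[1,3], I[3,3]^3. HN layers by μ_θ (2 steps, strictly decreasing):
  μ^(1)=5; μ^(2)=-5

((1, 1, 1); (0, 0, 3))
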